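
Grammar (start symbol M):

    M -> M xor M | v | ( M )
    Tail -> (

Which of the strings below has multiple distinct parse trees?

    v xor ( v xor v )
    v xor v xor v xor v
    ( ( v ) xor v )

v xor ( v xor v ): 1 tree
v xor v xor v xor v: 5 trees
( ( v ) xor v ): 1 tree

v xor v xor v xor v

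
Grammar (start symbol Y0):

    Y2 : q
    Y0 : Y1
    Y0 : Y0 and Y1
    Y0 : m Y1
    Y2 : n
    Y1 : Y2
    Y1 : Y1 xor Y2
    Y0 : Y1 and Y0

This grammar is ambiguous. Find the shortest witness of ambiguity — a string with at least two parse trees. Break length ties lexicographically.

n and n

length 1: no string has ≥2 trees
length 2: no string has ≥2 trees
length 3: n and n has 2 parse trees

Two derivations of n and n:
  Y0 ⇒ Y0 and Y1 ⇒ Y1 and Y1 ⇒ Y2 and Y1 ⇒ n and Y1 ⇒ n and Y2 ⇒ n and n
  Y0 ⇒ Y1 and Y0 ⇒ Y2 and Y0 ⇒ n and Y0 ⇒ n and Y1 ⇒ n and Y2 ⇒ n and n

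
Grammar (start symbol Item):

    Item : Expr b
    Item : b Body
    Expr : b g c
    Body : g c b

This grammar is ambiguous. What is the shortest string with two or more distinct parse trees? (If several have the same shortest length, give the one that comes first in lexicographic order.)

b g c b

length 4: b g c b has 2 parse trees

Two derivations of b g c b:
  Item ⇒ Expr b ⇒ b g c b
  Item ⇒ b Body ⇒ b g c b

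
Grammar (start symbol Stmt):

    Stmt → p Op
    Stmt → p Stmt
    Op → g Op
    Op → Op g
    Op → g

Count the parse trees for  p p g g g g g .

16

Parse trees for p p g g g g g (showing first 6 of 16):
  [Stmt p [Stmt p [Op g [Op g [Op g [Op g [Op g]]]]]]]
  [Stmt p [Stmt p [Op g [Op g [Op g [Op [Op g] g]]]]]]
  [Stmt p [Stmt p [Op g [Op g [Op [Op g [Op g]] g]]]]]
  [Stmt p [Stmt p [Op g [Op g [Op [Op [Op g] g] g]]]]]
  [Stmt p [Stmt p [Op g [Op [Op g [Op g [Op g]]] g]]]]
  [Stmt p [Stmt p [Op g [Op [Op g [Op [Op g] g]] g]]]]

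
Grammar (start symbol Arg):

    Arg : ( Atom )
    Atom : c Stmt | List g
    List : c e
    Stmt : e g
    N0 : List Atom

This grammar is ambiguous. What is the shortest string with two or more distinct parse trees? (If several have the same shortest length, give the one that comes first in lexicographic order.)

length 5: ( c e g ) has 2 parse trees

Two derivations of ( c e g ):
  Arg ⇒ ( Atom ) ⇒ ( c Stmt ) ⇒ ( c e g )
  Arg ⇒ ( Atom ) ⇒ ( List g ) ⇒ ( c e g )

( c e g )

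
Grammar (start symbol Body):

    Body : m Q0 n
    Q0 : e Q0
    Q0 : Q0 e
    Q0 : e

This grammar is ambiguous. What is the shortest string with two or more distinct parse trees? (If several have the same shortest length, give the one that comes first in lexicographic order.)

length 3: no string has ≥2 trees
length 4: m e e n has 2 parse trees

Two derivations of m e e n:
  Body ⇒ m Q0 n ⇒ m e Q0 n ⇒ m e e n
  Body ⇒ m Q0 n ⇒ m Q0 e n ⇒ m e e n

m e e n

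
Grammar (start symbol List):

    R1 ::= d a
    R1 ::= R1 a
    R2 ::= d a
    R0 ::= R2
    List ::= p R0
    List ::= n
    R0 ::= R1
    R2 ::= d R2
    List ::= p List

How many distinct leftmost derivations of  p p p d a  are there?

2

Parse trees for p p p d a:
  [List p [List p [List p [R0 [R2 d a]]]]]
  [List p [List p [List p [R0 [R1 d a]]]]]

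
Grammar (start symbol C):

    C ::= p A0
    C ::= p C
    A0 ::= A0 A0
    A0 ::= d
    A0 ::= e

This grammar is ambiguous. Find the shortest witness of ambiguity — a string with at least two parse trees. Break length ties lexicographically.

p d d d

length 2: no string has ≥2 trees
length 3: no string has ≥2 trees
length 4: p d d d has 2 parse trees

Two derivations of p d d d:
  C ⇒ p A0 ⇒ p A0 A0 ⇒ p A0 A0 A0 ⇒ p d A0 A0 ⇒ p d d A0 ⇒ p d d d
  C ⇒ p A0 ⇒ p A0 A0 ⇒ p d A0 ⇒ p d A0 A0 ⇒ p d d A0 ⇒ p d d d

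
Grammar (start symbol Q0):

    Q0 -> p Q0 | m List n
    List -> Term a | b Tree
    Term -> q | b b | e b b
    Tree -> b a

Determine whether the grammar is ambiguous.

Ambiguous

Witness: m b b a n

Derivation 1: Q0 ⇒ m List n ⇒ m Term a n ⇒ m b b a n
Derivation 2: Q0 ⇒ m List n ⇒ m b Tree n ⇒ m b b a n

Two distinct leftmost derivations for the same string.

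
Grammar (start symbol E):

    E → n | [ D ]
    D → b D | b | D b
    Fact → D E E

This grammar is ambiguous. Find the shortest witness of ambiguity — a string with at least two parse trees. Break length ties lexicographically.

length 1: no string has ≥2 trees
length 3: no string has ≥2 trees
length 4: [ b b ] has 2 parse trees

Two derivations of [ b b ]:
  E ⇒ [ D ] ⇒ [ b D ] ⇒ [ b b ]
  E ⇒ [ D ] ⇒ [ D b ] ⇒ [ b b ]

[ b b ]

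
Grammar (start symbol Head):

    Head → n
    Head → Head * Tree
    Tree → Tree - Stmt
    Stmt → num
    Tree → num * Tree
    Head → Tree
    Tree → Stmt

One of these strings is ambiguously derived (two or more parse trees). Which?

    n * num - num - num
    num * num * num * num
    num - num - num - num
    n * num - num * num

n * num - num - num: 1 tree
num * num * num * num: 8 trees
num - num - num - num: 1 tree
n * num - num * num: 1 tree

num * num * num * num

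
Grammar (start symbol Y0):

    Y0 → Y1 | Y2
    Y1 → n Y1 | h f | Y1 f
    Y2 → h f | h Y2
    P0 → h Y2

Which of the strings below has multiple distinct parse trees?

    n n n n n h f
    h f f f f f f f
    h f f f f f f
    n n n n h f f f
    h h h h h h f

n n n n h f f f

n n n n n h f: 1 tree
h f f f f f f f: 1 tree
h f f f f f f: 1 tree
n n n n h f f f: 15 trees
h h h h h h f: 1 tree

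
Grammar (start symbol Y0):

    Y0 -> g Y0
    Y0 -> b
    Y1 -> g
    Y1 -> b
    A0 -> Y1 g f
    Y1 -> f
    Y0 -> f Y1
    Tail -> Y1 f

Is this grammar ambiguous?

Unambiguous

Only Y0, Y1 are reachable from Y0; ignoring the rest: Restricted to the reachable nonterminals, every rule has the form A → t or A → t B, and no two rules for the same A share a first terminal. The grammar encodes a DFA — one run per string.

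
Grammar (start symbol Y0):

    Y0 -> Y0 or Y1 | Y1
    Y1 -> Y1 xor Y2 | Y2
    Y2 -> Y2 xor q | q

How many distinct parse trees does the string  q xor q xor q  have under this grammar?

Parse trees for q xor q xor q:
  [Y0 [Y1 [Y1 [Y2 q]] xor [Y2 [Y2 q] xor q]]]
  [Y0 [Y1 [Y1 [Y1 [Y2 q]] xor [Y2 q]] xor [Y2 q]]]
  [Y0 [Y1 [Y1 [Y2 [Y2 q] xor q]] xor [Y2 q]]]
  [Y0 [Y1 [Y2 [Y2 [Y2 q] xor q] xor q]]]

4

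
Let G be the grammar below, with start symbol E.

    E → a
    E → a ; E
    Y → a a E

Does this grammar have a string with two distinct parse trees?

Only E is reachable from E; ignoring the rest: Right-recursive list with a separator: after each atom, whether the separator follows determines the rule. One parse per string.

Unambiguous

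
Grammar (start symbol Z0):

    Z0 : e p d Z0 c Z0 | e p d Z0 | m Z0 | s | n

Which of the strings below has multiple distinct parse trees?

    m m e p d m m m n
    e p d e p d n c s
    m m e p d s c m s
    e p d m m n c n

e p d e p d n c s

m m e p d m m m n: 1 tree
e p d e p d n c s: 2 trees
m m e p d s c m s: 1 tree
e p d m m n c n: 1 tree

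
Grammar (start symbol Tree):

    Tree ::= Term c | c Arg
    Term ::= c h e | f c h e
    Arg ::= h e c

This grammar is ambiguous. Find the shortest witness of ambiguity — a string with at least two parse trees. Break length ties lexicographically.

length 4: c h e c has 2 parse trees

Two derivations of c h e c:
  Tree ⇒ Term c ⇒ c h e c
  Tree ⇒ c Arg ⇒ c h e c

c h e c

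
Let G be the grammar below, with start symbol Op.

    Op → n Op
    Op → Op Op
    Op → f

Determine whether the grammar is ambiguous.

Witness: f f f

Derivation 1: Op ⇒ Op Op ⇒ Op Op Op ⇒ f Op Op ⇒ f f Op ⇒ f f f
Derivation 2: Op ⇒ Op Op ⇒ f Op ⇒ f Op Op ⇒ f f Op ⇒ f f f

Two distinct leftmost derivations for the same string.

Ambiguous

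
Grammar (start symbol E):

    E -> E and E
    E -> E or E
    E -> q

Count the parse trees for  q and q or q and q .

5

Parse trees for q and q or q and q:
  [E [E q] and [E [E [E q] or [E q]] and [E q]]]
  [E [E q] and [E [E q] or [E [E q] and [E q]]]]
  [E [E [E q] and [E [E q] or [E q]]] and [E q]]
  [E [E [E [E q] and [E q]] or [E q]] and [E q]]
  [E [E [E q] and [E q]] or [E [E q] and [E q]]]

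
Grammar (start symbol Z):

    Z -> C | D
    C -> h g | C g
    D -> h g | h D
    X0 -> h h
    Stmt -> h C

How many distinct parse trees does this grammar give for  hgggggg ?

Parse trees for hgggggg:
  [Z [C [C [C [C [C [C h g] g] g] g] g] g]]

1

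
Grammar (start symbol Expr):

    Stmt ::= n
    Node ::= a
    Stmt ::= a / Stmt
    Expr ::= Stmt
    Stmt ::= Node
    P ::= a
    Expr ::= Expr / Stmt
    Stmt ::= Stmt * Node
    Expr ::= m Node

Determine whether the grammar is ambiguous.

Ambiguous

Witness: a / a

Derivation 1: Expr ⇒ Stmt ⇒ a / Stmt ⇒ a / Node ⇒ a / a
Derivation 2: Expr ⇒ Expr / Stmt ⇒ Stmt / Stmt ⇒ Node / Stmt ⇒ a / Stmt ⇒ a / Node ⇒ a / a

Two distinct leftmost derivations for the same string.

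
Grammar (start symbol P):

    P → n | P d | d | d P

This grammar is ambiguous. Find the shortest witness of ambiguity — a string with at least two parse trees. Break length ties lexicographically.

length 1: no string has ≥2 trees
length 2: d d has 2 parse trees

Two derivations of d d:
  P ⇒ P d ⇒ d d
  P ⇒ d P ⇒ d d

d d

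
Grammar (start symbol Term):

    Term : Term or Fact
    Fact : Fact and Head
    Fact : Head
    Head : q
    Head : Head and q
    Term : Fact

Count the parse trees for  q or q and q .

2

Parse trees for q or q and q:
  [Term [Term [Fact [Head q]]] or [Fact [Fact [Head q]] and [Head q]]]
  [Term [Term [Fact [Head q]]] or [Fact [Head [Head q] and q]]]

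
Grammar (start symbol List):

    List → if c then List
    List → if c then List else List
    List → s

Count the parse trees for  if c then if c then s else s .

2

Parse trees for if c then if c then s else s:
  [List if c then [List if c then [List s] else [List s]]]
  [List if c then [List if c then [List s]] else [List s]]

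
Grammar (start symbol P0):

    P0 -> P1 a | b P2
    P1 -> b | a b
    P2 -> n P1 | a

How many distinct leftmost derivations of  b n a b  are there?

Parse trees for b n a b:
  [P0 b [P2 n [P1 a b]]]

1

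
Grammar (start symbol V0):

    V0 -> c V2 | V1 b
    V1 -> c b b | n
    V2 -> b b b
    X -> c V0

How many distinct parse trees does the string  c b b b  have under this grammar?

Parse trees for c b b b:
  [V0 c [V2 b b b]]
  [V0 [V1 c b b] b]

2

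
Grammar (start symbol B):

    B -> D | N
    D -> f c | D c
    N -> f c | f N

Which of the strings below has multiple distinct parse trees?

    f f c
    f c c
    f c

f f c: 1 tree
f c c: 1 tree
f c: 2 trees

f c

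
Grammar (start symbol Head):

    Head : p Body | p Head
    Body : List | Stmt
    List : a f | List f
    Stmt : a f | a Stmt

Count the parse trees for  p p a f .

2

Parse trees for p p a f:
  [Head p [Head p [Body [List a f]]]]
  [Head p [Head p [Body [Stmt a f]]]]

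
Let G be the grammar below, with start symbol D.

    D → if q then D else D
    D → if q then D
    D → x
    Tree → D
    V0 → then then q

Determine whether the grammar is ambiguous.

Witness: if q then if q then x else x

Derivation 1: D ⇒ if q then D else D ⇒ if q then if q then D else D ⇒ if q then if q then x else D ⇒ if q then if q then x else x
Derivation 2: D ⇒ if q then D ⇒ if q then if q then D else D ⇒ if q then if q then x else D ⇒ if q then if q then x else x

Two distinct leftmost derivations for the same string.

Ambiguous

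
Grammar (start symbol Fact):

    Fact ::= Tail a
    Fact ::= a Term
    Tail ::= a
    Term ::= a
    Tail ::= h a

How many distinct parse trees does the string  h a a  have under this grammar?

1

Parse trees for h a a:
  [Fact [Tail h a] a]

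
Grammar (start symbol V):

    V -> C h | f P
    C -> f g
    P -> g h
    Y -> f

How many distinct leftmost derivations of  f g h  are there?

Parse trees for f g h:
  [V [C f g] h]
  [V f [P g h]]

2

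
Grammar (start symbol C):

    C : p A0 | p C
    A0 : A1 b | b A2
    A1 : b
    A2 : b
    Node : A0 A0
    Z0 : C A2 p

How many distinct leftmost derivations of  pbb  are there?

Parse trees for pbb:
  [C p [A0 [A1 b] b]]
  [C p [A0 b [A2 b]]]

2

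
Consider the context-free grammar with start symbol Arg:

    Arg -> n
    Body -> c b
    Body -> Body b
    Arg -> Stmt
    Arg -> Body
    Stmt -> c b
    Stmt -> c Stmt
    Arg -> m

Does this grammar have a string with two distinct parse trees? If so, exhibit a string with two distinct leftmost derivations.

Witness: c b

Derivation 1: Arg ⇒ Stmt ⇒ c b
Derivation 2: Arg ⇒ Body ⇒ c b

Two distinct leftmost derivations for the same string.

Ambiguous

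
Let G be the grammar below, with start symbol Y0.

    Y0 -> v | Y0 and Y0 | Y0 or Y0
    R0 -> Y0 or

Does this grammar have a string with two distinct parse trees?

Witness: v and v and v

Derivation 1: Y0 ⇒ Y0 and Y0 ⇒ v and Y0 ⇒ v and Y0 and Y0 ⇒ v and v and Y0 ⇒ v and v and v
Derivation 2: Y0 ⇒ Y0 and Y0 ⇒ Y0 and Y0 and Y0 ⇒ v and Y0 and Y0 ⇒ v and v and Y0 ⇒ v and v and v

Two distinct leftmost derivations for the same string.

Ambiguous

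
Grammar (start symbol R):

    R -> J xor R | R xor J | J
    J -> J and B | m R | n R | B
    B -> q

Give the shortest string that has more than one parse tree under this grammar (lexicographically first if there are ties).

q xor q

length 1: no string has ≥2 trees
length 2: no string has ≥2 trees
length 3: q xor q has 2 parse trees

Two derivations of q xor q:
  R ⇒ J xor R ⇒ B xor R ⇒ q xor R ⇒ q xor J ⇒ q xor B ⇒ q xor q
  R ⇒ R xor J ⇒ J xor J ⇒ B xor J ⇒ q xor J ⇒ q xor B ⇒ q xor q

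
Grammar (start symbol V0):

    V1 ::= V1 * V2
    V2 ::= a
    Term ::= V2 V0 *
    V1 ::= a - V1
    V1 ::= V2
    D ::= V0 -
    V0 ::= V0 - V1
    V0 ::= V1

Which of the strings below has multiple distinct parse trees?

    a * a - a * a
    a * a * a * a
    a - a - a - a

a * a - a * a: 1 tree
a * a * a * a: 1 tree
a - a - a - a: 8 trees

a - a - a - a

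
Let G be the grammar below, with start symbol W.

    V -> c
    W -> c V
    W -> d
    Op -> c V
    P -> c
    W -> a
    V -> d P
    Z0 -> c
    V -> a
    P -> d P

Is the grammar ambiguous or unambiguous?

(Z0, Op are unreachable from W, so their rules don't affect L(W).) Restricted to the reachable nonterminals, every rule has the form A → t or A → t B, and no two rules for the same A share a first terminal. The grammar encodes a DFA — one run per string.

Unambiguous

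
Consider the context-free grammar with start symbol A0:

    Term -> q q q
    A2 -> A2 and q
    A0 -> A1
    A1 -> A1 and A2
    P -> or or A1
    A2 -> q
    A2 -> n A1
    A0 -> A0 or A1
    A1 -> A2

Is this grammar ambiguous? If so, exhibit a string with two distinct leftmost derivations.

Witness: q and q

Derivation 1: A0 ⇒ A1 ⇒ A1 and A2 ⇒ A2 and A2 ⇒ q and A2 ⇒ q and q
Derivation 2: A0 ⇒ A1 ⇒ A2 ⇒ A2 and q ⇒ q and q

Two distinct leftmost derivations for the same string.

Ambiguous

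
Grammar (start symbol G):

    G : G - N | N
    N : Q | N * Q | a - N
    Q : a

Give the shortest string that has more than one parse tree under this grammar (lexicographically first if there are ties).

length 1: no string has ≥2 trees
length 3: a - a has 2 parse trees

Two derivations of a - a:
  G ⇒ G - N ⇒ N - N ⇒ Q - N ⇒ a - N ⇒ a - Q ⇒ a - a
  G ⇒ N ⇒ a - N ⇒ a - Q ⇒ a - a

a - a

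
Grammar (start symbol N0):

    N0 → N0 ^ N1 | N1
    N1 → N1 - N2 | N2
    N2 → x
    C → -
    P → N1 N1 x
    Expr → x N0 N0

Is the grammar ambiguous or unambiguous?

Unambiguous

(C, P, Expr are unreachable from N0, so their rules don't affect L(N0).) The grammar is stratified — N0 handles '^' (left-recursive), N1 handles '-', N2 atoms. Each operator has a fixed associativity and precedence level, so every string has one parse.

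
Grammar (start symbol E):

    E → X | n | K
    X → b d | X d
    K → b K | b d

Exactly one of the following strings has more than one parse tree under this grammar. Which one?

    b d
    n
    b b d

b d

b d: 2 trees
n: 1 tree
b b d: 1 tree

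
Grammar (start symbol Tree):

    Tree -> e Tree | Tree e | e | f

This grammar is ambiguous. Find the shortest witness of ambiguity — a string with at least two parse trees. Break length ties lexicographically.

e e

length 1: no string has ≥2 trees
length 2: e e has 2 parse trees

Two derivations of e e:
  Tree ⇒ e Tree ⇒ e e
  Tree ⇒ Tree e ⇒ e e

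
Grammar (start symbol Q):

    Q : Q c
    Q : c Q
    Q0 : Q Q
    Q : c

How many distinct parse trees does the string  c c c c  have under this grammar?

Parse trees for c c c c:
  [Q [Q [Q [Q c] c] c] c]
  [Q [Q [Q c [Q c]] c] c]
  [Q [Q c [Q [Q c] c]] c]
  [Q [Q c [Q c [Q c]]] c]
  [Q c [Q [Q [Q c] c] c]]
  [Q c [Q [Q c [Q c]] c]]
  [Q c [Q c [Q [Q c] c]]]
  [Q c [Q c [Q c [Q c]]]]

8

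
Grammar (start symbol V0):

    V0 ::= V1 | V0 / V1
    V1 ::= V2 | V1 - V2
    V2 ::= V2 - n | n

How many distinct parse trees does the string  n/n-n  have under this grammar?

2

Parse trees for n/n-n:
  [V0 [V0 [V1 [V2 n]]] / [V1 [V2 [V2 n] - n]]]
  [V0 [V0 [V1 [V2 n]]] / [V1 [V1 [V2 n]] - [V2 n]]]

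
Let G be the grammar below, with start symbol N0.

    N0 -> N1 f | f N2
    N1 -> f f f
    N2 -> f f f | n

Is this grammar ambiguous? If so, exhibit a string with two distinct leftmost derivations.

Witness: f f f f

Derivation 1: N0 ⇒ N1 f ⇒ f f f f
Derivation 2: N0 ⇒ f N2 ⇒ f f f f

Two distinct leftmost derivations for the same string.

Ambiguous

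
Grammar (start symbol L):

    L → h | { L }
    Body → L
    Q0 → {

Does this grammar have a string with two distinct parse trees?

Only L is reachable from L; ignoring the rest: Each string is a nest of matched brackets around a single atom. An opening bracket forces the recursive rule; an atom forces the base rule.

Unambiguous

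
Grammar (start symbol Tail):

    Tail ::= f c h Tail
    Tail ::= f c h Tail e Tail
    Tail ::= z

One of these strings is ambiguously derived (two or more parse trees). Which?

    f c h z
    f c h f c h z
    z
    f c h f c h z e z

f c h f c h z e z

f c h z: 1 tree
f c h f c h z: 1 tree
z: 1 tree
f c h f c h z e z: 2 trees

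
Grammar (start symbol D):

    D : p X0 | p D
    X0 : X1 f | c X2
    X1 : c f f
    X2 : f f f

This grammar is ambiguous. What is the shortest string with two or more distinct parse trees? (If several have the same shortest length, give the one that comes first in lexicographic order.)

p c f f f

length 5: p c f f f has 2 parse trees

Two derivations of p c f f f:
  D ⇒ p X0 ⇒ p X1 f ⇒ p c f f f
  D ⇒ p X0 ⇒ p c X2 ⇒ p c f f f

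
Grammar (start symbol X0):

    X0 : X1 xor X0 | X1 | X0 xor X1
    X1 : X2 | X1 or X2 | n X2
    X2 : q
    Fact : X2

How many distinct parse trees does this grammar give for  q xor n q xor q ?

4

Parse trees for q xor n q xor q:
  [X0 [X1 [X2 q]] xor [X0 [X1 n [X2 q]] xor [X0 [X1 [X2 q]]]]]
  [X0 [X1 [X2 q]] xor [X0 [X0 [X1 n [X2 q]]] xor [X1 [X2 q]]]]
  [X0 [X0 [X1 [X2 q]] xor [X0 [X1 n [X2 q]]]] xor [X1 [X2 q]]]
  [X0 [X0 [X0 [X1 [X2 q]]] xor [X1 n [X2 q]]] xor [X1 [X2 q]]]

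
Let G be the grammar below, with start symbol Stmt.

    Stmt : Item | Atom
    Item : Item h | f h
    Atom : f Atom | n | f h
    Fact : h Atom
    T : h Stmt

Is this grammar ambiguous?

Witness: f h

Derivation 1: Stmt ⇒ Item ⇒ f h
Derivation 2: Stmt ⇒ Atom ⇒ f h

Two distinct leftmost derivations for the same string.

Ambiguous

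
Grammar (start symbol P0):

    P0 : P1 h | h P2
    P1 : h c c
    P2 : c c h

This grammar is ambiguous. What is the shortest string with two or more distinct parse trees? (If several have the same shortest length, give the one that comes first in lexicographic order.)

length 4: h c c h has 2 parse trees

Two derivations of h c c h:
  P0 ⇒ P1 h ⇒ h c c h
  P0 ⇒ h P2 ⇒ h c c h

h c c h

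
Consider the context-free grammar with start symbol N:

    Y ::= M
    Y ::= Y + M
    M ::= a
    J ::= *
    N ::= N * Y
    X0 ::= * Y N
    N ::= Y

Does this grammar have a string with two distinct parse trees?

(J, X0 are unreachable from N, so their rules don't affect L(N).) The grammar is stratified — N handles '*' (left-recursive), Y handles '+', M atoms. Each operator has a fixed associativity and precedence level, so every string has one parse.

Unambiguous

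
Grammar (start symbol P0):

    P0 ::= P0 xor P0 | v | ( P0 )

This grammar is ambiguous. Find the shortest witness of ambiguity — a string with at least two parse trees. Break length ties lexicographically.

v xor v xor v

length 1: no string has ≥2 trees
length 3: no string has ≥2 trees
length 5: v xor v xor v has 2 parse trees

Two derivations of v xor v xor v:
  P0 ⇒ P0 xor P0 ⇒ P0 xor P0 xor P0 ⇒ v xor P0 xor P0 ⇒ v xor v xor P0 ⇒ v xor v xor v
  P0 ⇒ P0 xor P0 ⇒ v xor P0 ⇒ v xor P0 xor P0 ⇒ v xor v xor P0 ⇒ v xor v xor v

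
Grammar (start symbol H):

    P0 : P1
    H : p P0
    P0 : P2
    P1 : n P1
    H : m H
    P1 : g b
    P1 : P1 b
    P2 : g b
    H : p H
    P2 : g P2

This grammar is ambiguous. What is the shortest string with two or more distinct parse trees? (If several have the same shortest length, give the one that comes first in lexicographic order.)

p g b

length 3: p g b has 2 parse trees

Two derivations of p g b:
  H ⇒ p P0 ⇒ p P1 ⇒ p g b
  H ⇒ p P0 ⇒ p P2 ⇒ p g b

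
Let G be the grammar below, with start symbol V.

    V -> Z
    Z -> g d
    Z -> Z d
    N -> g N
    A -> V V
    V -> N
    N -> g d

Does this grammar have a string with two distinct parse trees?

Witness: g d

Derivation 1: V ⇒ Z ⇒ g d
Derivation 2: V ⇒ N ⇒ g d

Two distinct leftmost derivations for the same string.

Ambiguous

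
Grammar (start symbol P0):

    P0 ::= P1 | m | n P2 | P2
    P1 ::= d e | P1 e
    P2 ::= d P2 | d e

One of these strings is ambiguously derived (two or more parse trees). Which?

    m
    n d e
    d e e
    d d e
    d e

d e

m: 1 tree
n d e: 1 tree
d e e: 1 tree
d d e: 1 tree
d e: 2 trees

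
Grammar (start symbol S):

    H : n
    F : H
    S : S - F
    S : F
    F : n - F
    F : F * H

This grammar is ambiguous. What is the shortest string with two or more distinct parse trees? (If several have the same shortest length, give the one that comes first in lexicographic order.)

length 1: no string has ≥2 trees
length 3: n - n has 2 parse trees

Two derivations of n - n:
  S ⇒ S - F ⇒ F - F ⇒ H - F ⇒ n - F ⇒ n - H ⇒ n - n
  S ⇒ F ⇒ n - F ⇒ n - H ⇒ n - n

n - n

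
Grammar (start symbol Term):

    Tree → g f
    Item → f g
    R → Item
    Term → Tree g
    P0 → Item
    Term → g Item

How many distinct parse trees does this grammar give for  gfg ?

2

Parse trees for gfg:
  [Term [Tree g f] g]
  [Term g [Item f g]]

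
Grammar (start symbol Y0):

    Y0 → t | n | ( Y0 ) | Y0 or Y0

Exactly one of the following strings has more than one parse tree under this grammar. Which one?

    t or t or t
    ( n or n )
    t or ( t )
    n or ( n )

t or t or t

t or t or t: 2 trees
( n or n ): 1 tree
t or ( t ): 1 tree
n or ( n ): 1 tree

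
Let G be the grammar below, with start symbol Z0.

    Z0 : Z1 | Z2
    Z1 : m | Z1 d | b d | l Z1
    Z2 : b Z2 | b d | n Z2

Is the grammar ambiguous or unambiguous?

Ambiguous

Witness: b d

Derivation 1: Z0 ⇒ Z1 ⇒ b d
Derivation 2: Z0 ⇒ Z2 ⇒ b d

Two distinct leftmost derivations for the same string.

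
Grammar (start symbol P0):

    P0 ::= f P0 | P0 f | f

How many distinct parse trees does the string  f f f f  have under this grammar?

8

Parse trees for f f f f:
  [P0 f [P0 f [P0 f [P0 f]]]]
  [P0 f [P0 f [P0 [P0 f] f]]]
  [P0 f [P0 [P0 f [P0 f]] f]]
  [P0 f [P0 [P0 [P0 f] f] f]]
  [P0 [P0 f [P0 f [P0 f]]] f]
  [P0 [P0 f [P0 [P0 f] f]] f]
  [P0 [P0 [P0 f [P0 f]] f] f]
  [P0 [P0 [P0 [P0 f] f] f] f]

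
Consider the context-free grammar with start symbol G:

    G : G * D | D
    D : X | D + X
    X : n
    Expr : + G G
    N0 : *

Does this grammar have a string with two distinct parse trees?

(Expr, N0 are unreachable from G, so their rules don't affect L(G).) This is a standard precedence ladder (G over D over X), with each level left-recursive on its own operator ('*' at G, '+' at D). That structure is LR(1), hence unambiguous.

Unambiguous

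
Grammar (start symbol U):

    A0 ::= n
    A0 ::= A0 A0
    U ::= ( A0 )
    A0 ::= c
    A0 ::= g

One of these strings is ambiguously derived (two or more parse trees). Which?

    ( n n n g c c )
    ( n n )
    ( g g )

( n n n g c c )

( n n n g c c ): 42 trees
( n n ): 1 tree
( g g ): 1 tree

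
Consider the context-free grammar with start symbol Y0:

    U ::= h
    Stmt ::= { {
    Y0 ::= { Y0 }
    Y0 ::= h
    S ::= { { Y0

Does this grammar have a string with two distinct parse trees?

(Stmt, S, U are unreachable from Y0, so their rules don't affect L(Y0).) Each string is a nest of matched brackets around a single atom. An opening bracket forces the recursive rule; an atom forces the base rule.

Unambiguous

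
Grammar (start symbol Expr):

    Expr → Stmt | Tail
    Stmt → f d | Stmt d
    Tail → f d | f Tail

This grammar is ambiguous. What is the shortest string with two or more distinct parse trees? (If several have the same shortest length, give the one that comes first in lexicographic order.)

length 2: f d has 2 parse trees

Two derivations of f d:
  Expr ⇒ Stmt ⇒ f d
  Expr ⇒ Tail ⇒ f d

f d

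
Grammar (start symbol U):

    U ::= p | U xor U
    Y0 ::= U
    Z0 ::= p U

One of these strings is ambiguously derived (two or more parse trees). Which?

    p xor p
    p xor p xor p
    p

p xor p: 1 tree
p xor p xor p: 2 trees
p: 1 tree

p xor p xor p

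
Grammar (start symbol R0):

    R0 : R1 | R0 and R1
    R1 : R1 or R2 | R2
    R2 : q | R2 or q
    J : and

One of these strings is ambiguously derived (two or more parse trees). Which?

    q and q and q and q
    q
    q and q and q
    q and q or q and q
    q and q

q and q or q and q

q and q and q and q: 1 tree
q: 1 tree
q and q and q: 1 tree
q and q or q and q: 2 trees
q and q: 1 tree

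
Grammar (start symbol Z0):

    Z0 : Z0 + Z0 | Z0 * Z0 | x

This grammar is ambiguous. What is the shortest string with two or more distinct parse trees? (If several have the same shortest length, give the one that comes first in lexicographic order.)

x * x * x

length 1: no string has ≥2 trees
length 3: no string has ≥2 trees
length 5: x * x * x has 2 parse trees

Two derivations of x * x * x:
  Z0 ⇒ Z0 * Z0 ⇒ Z0 * Z0 * Z0 ⇒ x * Z0 * Z0 ⇒ x * x * Z0 ⇒ x * x * x
  Z0 ⇒ Z0 * Z0 ⇒ x * Z0 ⇒ x * Z0 * Z0 ⇒ x * x * Z0 ⇒ x * x * x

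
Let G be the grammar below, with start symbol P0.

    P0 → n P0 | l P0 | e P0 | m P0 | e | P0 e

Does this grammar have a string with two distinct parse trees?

Ambiguous

Witness: e e

Derivation 1: P0 ⇒ e P0 ⇒ e e
Derivation 2: P0 ⇒ P0 e ⇒ e e

Two distinct leftmost derivations for the same string.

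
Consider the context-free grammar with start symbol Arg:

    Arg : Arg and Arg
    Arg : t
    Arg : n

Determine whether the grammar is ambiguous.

Witness: n and n and n

Derivation 1: Arg ⇒ Arg and Arg ⇒ Arg and Arg and Arg ⇒ n and Arg and Arg ⇒ n and n and Arg ⇒ n and n and n
Derivation 2: Arg ⇒ Arg and Arg ⇒ n and Arg ⇒ n and Arg and Arg ⇒ n and n and Arg ⇒ n and n and n

Two distinct leftmost derivations for the same string.

Ambiguous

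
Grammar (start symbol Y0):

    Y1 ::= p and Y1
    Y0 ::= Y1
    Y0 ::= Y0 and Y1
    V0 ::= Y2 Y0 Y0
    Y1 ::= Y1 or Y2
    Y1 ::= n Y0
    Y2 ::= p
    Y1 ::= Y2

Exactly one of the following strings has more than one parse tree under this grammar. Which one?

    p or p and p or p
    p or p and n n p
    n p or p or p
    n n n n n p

p or p and p or p: 1 tree
p or p and n n p: 1 tree
n p or p or p: 3 trees
n n n n n p: 1 tree

n p or p or p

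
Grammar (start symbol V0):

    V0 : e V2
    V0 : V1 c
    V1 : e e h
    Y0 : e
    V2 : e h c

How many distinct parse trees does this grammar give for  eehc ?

2

Parse trees for eehc:
  [V0 e [V2 e h c]]
  [V0 [V1 e e h] c]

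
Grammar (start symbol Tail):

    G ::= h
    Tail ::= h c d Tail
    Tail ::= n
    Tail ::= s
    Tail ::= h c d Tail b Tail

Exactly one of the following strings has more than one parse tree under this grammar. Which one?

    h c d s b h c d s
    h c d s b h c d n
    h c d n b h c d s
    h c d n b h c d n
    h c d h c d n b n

h c d s b h c d s: 1 tree
h c d s b h c d n: 1 tree
h c d n b h c d s: 1 tree
h c d n b h c d n: 1 tree
h c d h c d n b n: 2 trees

h c d h c d n b n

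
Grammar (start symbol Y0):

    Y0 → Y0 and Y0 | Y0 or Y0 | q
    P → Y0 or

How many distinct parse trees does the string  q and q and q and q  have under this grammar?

5

Parse trees for q and q and q and q:
  [Y0 [Y0 q] and [Y0 [Y0 q] and [Y0 [Y0 q] and [Y0 q]]]]
  [Y0 [Y0 q] and [Y0 [Y0 [Y0 q] and [Y0 q]] and [Y0 q]]]
  [Y0 [Y0 [Y0 q] and [Y0 q]] and [Y0 [Y0 q] and [Y0 q]]]
  [Y0 [Y0 [Y0 q] and [Y0 [Y0 q] and [Y0 q]]] and [Y0 q]]
  [Y0 [Y0 [Y0 [Y0 q] and [Y0 q]] and [Y0 q]] and [Y0 q]]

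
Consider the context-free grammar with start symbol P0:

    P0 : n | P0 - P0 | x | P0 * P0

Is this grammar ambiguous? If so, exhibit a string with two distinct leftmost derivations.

Ambiguous

Witness: n * n * n

Derivation 1: P0 ⇒ P0 * P0 ⇒ n * P0 ⇒ n * P0 * P0 ⇒ n * n * P0 ⇒ n * n * n
Derivation 2: P0 ⇒ P0 * P0 ⇒ P0 * P0 * P0 ⇒ n * P0 * P0 ⇒ n * n * P0 ⇒ n * n * n

Two distinct leftmost derivations for the same string.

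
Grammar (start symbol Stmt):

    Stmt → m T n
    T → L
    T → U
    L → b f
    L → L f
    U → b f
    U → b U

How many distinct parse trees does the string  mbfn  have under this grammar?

2

Parse trees for mbfn:
  [Stmt m [T [L b f]] n]
  [Stmt m [T [U b f]] n]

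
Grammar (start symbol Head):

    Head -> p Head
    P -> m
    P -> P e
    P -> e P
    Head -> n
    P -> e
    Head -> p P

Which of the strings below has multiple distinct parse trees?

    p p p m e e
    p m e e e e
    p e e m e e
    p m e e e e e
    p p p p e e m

p p p m e e: 1 tree
p m e e e e: 1 tree
p e e m e e: 6 trees
p m e e e e e: 1 tree
p p p p e e m: 1 tree

p e e m e e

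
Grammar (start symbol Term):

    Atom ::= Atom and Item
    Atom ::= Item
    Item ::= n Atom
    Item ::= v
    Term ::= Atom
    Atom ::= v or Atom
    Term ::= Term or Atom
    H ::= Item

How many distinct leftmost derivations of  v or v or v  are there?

4

Parse trees for v or v or v:
  [Term [Atom v or [Atom v or [Atom [Item v]]]]]
  [Term [Term [Atom [Item v]]] or [Atom v or [Atom [Item v]]]]
  [Term [Term [Atom v or [Atom [Item v]]]] or [Atom [Item v]]]
  [Term [Term [Term [Atom [Item v]]] or [Atom [Item v]]] or [Atom [Item v]]]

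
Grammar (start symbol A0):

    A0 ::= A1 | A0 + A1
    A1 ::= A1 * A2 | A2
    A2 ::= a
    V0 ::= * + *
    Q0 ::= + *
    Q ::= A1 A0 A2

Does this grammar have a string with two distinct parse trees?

(V0, Q0, Q are unreachable from A0, so their rules don't affect L(A0).) This is a standard precedence ladder (A0 over A1 over A2), with each level left-recursive on its own operator ('+' at A0, '*' at A1). That structure is LR(1), hence unambiguous.

Unambiguous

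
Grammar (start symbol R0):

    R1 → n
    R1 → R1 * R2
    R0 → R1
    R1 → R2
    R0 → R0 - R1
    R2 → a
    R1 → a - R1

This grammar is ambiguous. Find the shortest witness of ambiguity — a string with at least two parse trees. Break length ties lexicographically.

a - a

length 1: no string has ≥2 trees
length 3: a - a has 2 parse trees

Two derivations of a - a:
  R0 ⇒ R1 ⇒ a - R1 ⇒ a - R2 ⇒ a - a
  R0 ⇒ R0 - R1 ⇒ R1 - R1 ⇒ R2 - R1 ⇒ a - R1 ⇒ a - R2 ⇒ a - a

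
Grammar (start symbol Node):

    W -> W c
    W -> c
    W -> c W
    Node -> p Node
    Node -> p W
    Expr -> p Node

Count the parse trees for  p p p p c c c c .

8

Parse trees for p p p p c c c c:
  [Node p [Node p [Node p [Node p [W [W [W [W c] c] c] c]]]]]
  [Node p [Node p [Node p [Node p [W [W [W c [W c]] c] c]]]]]
  [Node p [Node p [Node p [Node p [W [W c [W [W c] c]] c]]]]]
  [Node p [Node p [Node p [Node p [W [W c [W c [W c]]] c]]]]]
  [Node p [Node p [Node p [Node p [W c [W [W [W c] c] c]]]]]]
  [Node p [Node p [Node p [Node p [W c [W [W c [W c]] c]]]]]]
  [Node p [Node p [Node p [Node p [W c [W c [W [W c] c]]]]]]]
  [Node p [Node p [Node p [Node p [W c [W c [W c [W c]]]]]]]]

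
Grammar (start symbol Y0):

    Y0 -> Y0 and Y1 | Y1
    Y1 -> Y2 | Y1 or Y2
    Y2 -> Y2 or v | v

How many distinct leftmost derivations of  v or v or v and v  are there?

4

Parse trees for v or v or v and v:
  [Y0 [Y0 [Y1 [Y2 [Y2 [Y2 v] or v] or v]]] and [Y1 [Y2 v]]]
  [Y0 [Y0 [Y1 [Y1 [Y2 v]] or [Y2 [Y2 v] or v]]] and [Y1 [Y2 v]]]
  [Y0 [Y0 [Y1 [Y1 [Y2 [Y2 v] or v]] or [Y2 v]]] and [Y1 [Y2 v]]]
  [Y0 [Y0 [Y1 [Y1 [Y1 [Y2 v]] or [Y2 v]] or [Y2 v]]] and [Y1 [Y2 v]]]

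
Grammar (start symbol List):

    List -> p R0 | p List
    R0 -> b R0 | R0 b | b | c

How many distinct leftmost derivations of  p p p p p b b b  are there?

Parse trees for p p p p p b b b:
  [List p [List p [List p [List p [List p [R0 b [R0 b [R0 b]]]]]]]]
  [List p [List p [List p [List p [List p [R0 b [R0 [R0 b] b]]]]]]]
  [List p [List p [List p [List p [List p [R0 [R0 b [R0 b]] b]]]]]]
  [List p [List p [List p [List p [List p [R0 [R0 [R0 b] b] b]]]]]]

4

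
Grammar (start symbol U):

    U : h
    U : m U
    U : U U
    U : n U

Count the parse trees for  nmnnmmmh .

1

Parse trees for nmnnmmmh:
  [U n [U m [U n [U n [U m [U m [U m [U h]]]]]]]]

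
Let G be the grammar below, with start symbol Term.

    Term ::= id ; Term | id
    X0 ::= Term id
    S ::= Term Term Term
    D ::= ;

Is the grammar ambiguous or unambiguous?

Unambiguous

Only Term is reachable from Term; ignoring the rest: The reachable grammar is A → atom sep A | atom. Each atom is followed by either the separator (recurse) or end-of-string (stop) — no choice point.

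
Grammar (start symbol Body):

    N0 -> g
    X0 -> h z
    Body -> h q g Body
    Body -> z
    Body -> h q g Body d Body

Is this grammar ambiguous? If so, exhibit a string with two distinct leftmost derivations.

Ambiguous

Witness: h q g h q g z d z

Derivation 1: Body ⇒ h q g Body ⇒ h q g h q g Body d Body ⇒ h q g h q g z d Body ⇒ h q g h q g z d z
Derivation 2: Body ⇒ h q g Body d Body ⇒ h q g h q g Body d Body ⇒ h q g h q g z d Body ⇒ h q g h q g z d z

Two distinct leftmost derivations for the same string.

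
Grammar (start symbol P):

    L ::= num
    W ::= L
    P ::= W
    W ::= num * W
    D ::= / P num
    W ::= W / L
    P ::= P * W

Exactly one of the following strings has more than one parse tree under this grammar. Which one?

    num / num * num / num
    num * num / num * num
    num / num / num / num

num * num / num * num

num / num * num / num: 1 tree
num * num / num * num: 3 trees
num / num / num / num: 1 tree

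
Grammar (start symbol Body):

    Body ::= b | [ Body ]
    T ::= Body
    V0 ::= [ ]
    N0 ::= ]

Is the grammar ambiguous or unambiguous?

Unambiguous

(T, V0, N0 are unreachable from Body, so their rules don't affect L(Body).) Each string is a nest of matched brackets around a single atom. An opening bracket forces the recursive rule; an atom forces the base rule.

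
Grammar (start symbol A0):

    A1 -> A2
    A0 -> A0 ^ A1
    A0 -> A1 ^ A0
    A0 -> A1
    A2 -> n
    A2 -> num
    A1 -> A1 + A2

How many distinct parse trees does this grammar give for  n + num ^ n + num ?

2

Parse trees for n + num ^ n + num:
  [A0 [A0 [A1 [A1 [A2 n]] + [A2 num]]] ^ [A1 [A1 [A2 n]] + [A2 num]]]
  [A0 [A1 [A1 [A2 n]] + [A2 num]] ^ [A0 [A1 [A1 [A2 n]] + [A2 num]]]]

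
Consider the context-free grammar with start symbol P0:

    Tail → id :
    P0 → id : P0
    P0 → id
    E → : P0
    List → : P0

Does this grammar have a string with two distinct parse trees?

(E, List, Tail are unreachable from P0, so their rules don't affect L(P0).) Right-recursive list with a separator: after each atom, whether the separator follows determines the rule. One parse per string.

Unambiguous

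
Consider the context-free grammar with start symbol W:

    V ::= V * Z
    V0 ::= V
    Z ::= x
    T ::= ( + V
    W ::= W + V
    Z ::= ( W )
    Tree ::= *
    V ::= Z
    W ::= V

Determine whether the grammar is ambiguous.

Unambiguous

(T, Tree, V0 are unreachable from W, so their rules don't affect L(W).) W → W + V | V  ;  V → V * Z | Z  — a left-associative chain with Z at the bottom. Each string factors uniquely by precedence.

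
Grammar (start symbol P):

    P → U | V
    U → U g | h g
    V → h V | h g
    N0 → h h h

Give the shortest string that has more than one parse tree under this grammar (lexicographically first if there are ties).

length 2: h g has 2 parse trees

Two derivations of h g:
  P ⇒ U ⇒ h g
  P ⇒ V ⇒ h g

h g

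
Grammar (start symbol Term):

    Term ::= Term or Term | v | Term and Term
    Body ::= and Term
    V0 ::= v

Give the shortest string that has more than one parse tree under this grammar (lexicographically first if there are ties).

v and v and v

length 1: no string has ≥2 trees
length 3: no string has ≥2 trees
length 5: v and v and v has 2 parse trees

Two derivations of v and v and v:
  Term ⇒ Term and Term ⇒ v and Term ⇒ v and Term and Term ⇒ v and v and Term ⇒ v and v and v
  Term ⇒ Term and Term ⇒ Term and Term and Term ⇒ v and Term and Term ⇒ v and v and Term ⇒ v and v and v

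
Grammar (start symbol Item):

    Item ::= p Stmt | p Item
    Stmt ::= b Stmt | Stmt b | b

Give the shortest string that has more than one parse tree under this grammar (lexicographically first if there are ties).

length 2: no string has ≥2 trees
length 3: p b b has 2 parse trees

Two derivations of p b b:
  Item ⇒ p Stmt ⇒ p b Stmt ⇒ p b b
  Item ⇒ p Stmt ⇒ p Stmt b ⇒ p b b

p b b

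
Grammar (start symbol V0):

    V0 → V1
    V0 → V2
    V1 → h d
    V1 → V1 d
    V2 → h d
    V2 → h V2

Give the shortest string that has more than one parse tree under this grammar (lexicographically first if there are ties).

h d

length 2: h d has 2 parse trees

Two derivations of h d:
  V0 ⇒ V1 ⇒ h d
  V0 ⇒ V2 ⇒ h d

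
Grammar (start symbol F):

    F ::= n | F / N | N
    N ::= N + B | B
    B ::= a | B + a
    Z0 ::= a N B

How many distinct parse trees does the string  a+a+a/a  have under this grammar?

Parse trees for a+a+a/a:
  [F [F [N [N [B a]] + [B [B a] + a]]] / [N [B a]]]
  [F [F [N [N [N [B a]] + [B a]] + [B a]]] / [N [B a]]]
  [F [F [N [N [B [B a] + a]] + [B a]]] / [N [B a]]]
  [F [F [N [B [B [B a] + a] + a]]] / [N [B a]]]

4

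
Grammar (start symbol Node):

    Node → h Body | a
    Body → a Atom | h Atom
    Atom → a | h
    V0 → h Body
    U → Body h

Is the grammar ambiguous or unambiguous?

(V0, U are unreachable from Node, so their rules don't affect L(Node).) Each reachable nonterminal has at most one production per leading terminal, and all productions are right-linear; the derivation is determined token-by-token.

Unambiguous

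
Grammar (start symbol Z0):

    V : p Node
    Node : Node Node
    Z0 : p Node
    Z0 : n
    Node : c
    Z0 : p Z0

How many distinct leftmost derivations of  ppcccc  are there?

Parse trees for ppcccc:
  [Z0 p [Z0 p [Node [Node c] [Node [Node c] [Node [Node c] [Node c]]]]]]
  [Z0 p [Z0 p [Node [Node c] [Node [Node [Node c] [Node c]] [Node c]]]]]
  [Z0 p [Z0 p [Node [Node [Node c] [Node c]] [Node [Node c] [Node c]]]]]
  [Z0 p [Z0 p [Node [Node [Node c] [Node [Node c] [Node c]]] [Node c]]]]
  [Z0 p [Z0 p [Node [Node [Node [Node c] [Node c]] [Node c]] [Node c]]]]

5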